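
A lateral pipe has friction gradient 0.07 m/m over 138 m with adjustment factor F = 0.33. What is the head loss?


hf = J * L * F = 0.07 * 138 * 0.33 = 3.1878 m

3.1878 m


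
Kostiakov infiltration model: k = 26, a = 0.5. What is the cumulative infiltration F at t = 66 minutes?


F = k * t^a = 26 * 66^0.5
F = 26 * 8.124038

211.2250 mm


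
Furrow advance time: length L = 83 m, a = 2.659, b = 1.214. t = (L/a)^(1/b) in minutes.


t = (L/a)^(1/b)
t = (83/2.659)^(1/1.214)
t = 31.214742^(1/1.214)

17.0192 min


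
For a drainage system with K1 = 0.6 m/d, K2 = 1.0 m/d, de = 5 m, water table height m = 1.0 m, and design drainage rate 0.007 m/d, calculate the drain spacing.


S^2 = 8*K2*de*m/q + 4*K1*m^2/q
S^2 = 8*1.0*5*1.0/0.007 + 4*0.6*1.0^2/0.007
S = sqrt(6057.1429)

77.8276 m


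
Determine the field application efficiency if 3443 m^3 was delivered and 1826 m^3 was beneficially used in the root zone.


Ea = V_root / V_field * 100 = 1826 / 3443 * 100 = 53.0351%

53.0351 %


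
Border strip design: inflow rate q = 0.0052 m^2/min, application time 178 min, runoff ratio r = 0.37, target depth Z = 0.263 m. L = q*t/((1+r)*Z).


L = q*t/((1+r)*Z)
L = 0.0052*178/((1+0.37)*0.263)
L = 0.9256/0.36031

2.5689 m


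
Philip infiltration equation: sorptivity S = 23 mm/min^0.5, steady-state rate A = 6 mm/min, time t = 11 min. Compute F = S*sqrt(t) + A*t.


F = S*sqrt(t) + A*t
F = 23*sqrt(11) + 6*11
F = 23*3.316625 + 66

142.2824 mm


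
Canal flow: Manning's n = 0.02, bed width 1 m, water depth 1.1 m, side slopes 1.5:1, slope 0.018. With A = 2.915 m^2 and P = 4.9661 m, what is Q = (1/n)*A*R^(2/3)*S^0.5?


R = A/P = 2.915/4.9661 = 0.586980
Q = (1/0.02) * 2.915 * 0.586980^(2/3) * 0.018^0.5

13.7086 m^3/s


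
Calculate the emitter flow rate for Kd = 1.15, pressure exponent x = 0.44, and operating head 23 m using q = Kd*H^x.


q = Kd * H^x = 1.15 * 23^0.44 = 1.15 * 3.973381

4.5694 L/h


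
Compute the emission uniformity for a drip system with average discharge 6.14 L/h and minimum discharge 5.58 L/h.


EU = (q_min/q_avg)*100 = (5.58/6.14)*100 = 90.8795%

90.8795 %


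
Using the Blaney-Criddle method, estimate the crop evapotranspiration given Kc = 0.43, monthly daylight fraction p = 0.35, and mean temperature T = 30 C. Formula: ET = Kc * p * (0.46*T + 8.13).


ET = Kc * p * (0.46*T + 8.13)
ET = 0.43 * 0.35 * (0.46*30 + 8.13)
ET = 0.43 * 0.35 * 21.9300

3.3005 mm/day


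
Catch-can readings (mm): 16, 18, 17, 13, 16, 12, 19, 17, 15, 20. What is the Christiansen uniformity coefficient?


mean = 16.300000 mm
MAD = 1.900000 mm
CU = (1 - 1.900000/16.300000)*100

88.3436 %


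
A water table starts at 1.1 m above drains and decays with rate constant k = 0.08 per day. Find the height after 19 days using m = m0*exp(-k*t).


m = m0 * exp(-k*t)
m = 1.1 * exp(-0.08 * 19)
m = 1.1 * exp(-1.5200)

0.2406 m


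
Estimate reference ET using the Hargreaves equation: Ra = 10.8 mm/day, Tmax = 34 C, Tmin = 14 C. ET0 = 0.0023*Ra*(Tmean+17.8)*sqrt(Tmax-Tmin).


Tmean = (Tmax + Tmin)/2 = (34 + 14)/2 = 24.0
ET0 = 0.0023 * 10.8 * (24.0 + 17.8) * sqrt(34 - 14)
ET0 = 0.0023 * 10.8 * 41.8 * 4.472136

4.6435 mm/day


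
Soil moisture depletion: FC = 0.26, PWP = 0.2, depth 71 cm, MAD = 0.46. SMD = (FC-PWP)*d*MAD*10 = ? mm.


SMD = (FC - PWP) * d * MAD * 10
SMD = (0.26 - 0.2) * 71 * 0.46 * 10
SMD = 0.0600 * 71 * 0.46 * 10

19.5960 mm


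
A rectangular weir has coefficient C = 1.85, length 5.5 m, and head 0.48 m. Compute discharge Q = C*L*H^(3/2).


Q = C * L * H^(3/2) = 1.85 * 5.5 * 0.48^1.5 = 1.85 * 5.5 * 0.332554

3.3837 m^3/s


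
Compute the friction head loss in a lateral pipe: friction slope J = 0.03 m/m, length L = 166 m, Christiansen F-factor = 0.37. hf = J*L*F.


hf = J * L * F = 0.03 * 166 * 0.37 = 1.8426 m

1.8426 m


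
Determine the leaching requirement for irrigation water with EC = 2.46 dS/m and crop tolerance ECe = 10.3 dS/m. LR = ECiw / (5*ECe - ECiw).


LR = ECiw / (5*ECe - ECiw)
LR = 2.46 / (5*10.3 - 2.46)
LR = 2.46 / 49.0400

0.0502


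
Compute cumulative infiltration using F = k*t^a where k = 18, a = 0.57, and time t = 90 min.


F = k * t^a = 18 * 90^0.57
F = 18 * 12.999248

233.9865 mm


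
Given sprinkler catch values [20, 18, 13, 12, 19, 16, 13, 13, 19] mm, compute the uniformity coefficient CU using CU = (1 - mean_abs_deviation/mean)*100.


mean = 15.888889 mm
MAD = 2.790123 mm
CU = (1 - 2.790123/15.888889)*100

82.4398 %


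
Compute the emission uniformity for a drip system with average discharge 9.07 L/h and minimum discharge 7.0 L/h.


EU = (q_min/q_avg)*100 = (7.0/9.07)*100 = 77.1775%

77.1775 %


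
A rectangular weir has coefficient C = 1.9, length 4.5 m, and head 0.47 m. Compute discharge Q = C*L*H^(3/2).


Q = C * L * H^(3/2) = 1.9 * 4.5 * 0.47^1.5 = 1.9 * 4.5 * 0.322216

2.7549 m^3/s


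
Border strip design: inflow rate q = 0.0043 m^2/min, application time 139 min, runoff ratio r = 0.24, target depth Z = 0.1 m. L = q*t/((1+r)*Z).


L = q*t/((1+r)*Z)
L = 0.0043*139/((1+0.24)*0.1)
L = 0.5977/0.124

4.8202 m


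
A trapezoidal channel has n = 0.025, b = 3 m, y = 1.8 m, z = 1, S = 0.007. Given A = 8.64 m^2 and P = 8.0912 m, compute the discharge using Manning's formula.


R = A/P = 8.64/8.0912 = 1.067827
Q = (1/0.025) * 8.64 * 1.067827^(2/3) * 0.007^0.5

30.2081 m^3/s


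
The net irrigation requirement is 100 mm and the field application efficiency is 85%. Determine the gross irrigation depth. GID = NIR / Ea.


Ea = 85% = 0.85
GID = NIR / Ea = 100 / 0.85 = 117.6471 mm

117.6471 mm


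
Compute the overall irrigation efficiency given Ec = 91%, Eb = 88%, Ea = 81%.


Ec = 0.91, Eb = 0.88, Ea = 0.81
E = 0.91 * 0.88 * 0.81 * 100 = 64.8648%

64.8648 %


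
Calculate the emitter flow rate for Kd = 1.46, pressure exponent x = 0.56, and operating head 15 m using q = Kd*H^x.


q = Kd * H^x = 1.46 * 15^0.56 = 1.46 * 4.556287

6.6522 L/h


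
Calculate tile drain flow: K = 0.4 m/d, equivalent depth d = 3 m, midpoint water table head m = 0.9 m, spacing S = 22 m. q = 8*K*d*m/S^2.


q = 8*K*d*m/S^2
q = 8*0.4*3*0.9/22^2
q = 8.6400 / 484

0.0179 m/d


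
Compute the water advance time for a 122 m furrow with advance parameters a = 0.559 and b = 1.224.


t = (L/a)^(1/b)
t = (122/0.559)^(1/1.224)
t = 218.246869^(1/1.224)

81.4527 min


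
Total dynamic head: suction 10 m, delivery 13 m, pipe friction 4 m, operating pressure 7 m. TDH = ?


TDH = Hs + Hd + hf + Hp = 10 + 13 + 4 + 7 = 34

34 m


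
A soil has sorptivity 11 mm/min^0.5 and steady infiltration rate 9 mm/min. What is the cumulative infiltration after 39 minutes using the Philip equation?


F = S*sqrt(t) + A*t
F = 11*sqrt(39) + 9*39
F = 11*6.244998 + 351

419.6950 mm


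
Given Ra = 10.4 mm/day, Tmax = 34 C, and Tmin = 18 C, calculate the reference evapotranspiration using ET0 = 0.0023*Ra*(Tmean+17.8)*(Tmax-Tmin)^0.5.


Tmean = (Tmax + Tmin)/2 = (34 + 18)/2 = 26.0
ET0 = 0.0023 * 10.4 * (26.0 + 17.8) * sqrt(34 - 18)
ET0 = 0.0023 * 10.4 * 43.8 * 4.000000

4.1908 mm/day


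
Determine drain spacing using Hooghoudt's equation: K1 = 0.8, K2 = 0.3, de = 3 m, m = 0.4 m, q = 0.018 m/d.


S^2 = 8*K2*de*m/q + 4*K1*m^2/q
S^2 = 8*0.3*3*0.4/0.018 + 4*0.8*0.4^2/0.018
S = sqrt(188.4444)

13.7275 m


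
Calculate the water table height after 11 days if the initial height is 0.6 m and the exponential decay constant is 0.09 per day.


m = m0 * exp(-k*t)
m = 0.6 * exp(-0.09 * 11)
m = 0.6 * exp(-0.9900)

0.2229 m


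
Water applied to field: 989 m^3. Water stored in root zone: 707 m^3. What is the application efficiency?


Ea = V_root / V_field * 100 = 707 / 989 * 100 = 71.4863%

71.4863 %


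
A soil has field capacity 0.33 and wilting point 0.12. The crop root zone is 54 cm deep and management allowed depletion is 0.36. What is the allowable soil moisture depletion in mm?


SMD = (FC - PWP) * d * MAD * 10
SMD = (0.33 - 0.12) * 54 * 0.36 * 10
SMD = 0.2100 * 54 * 0.36 * 10

40.8240 mm


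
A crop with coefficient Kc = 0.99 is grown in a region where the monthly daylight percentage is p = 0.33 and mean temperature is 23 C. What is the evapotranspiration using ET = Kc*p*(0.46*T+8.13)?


ET = Kc * p * (0.46*T + 8.13)
ET = 0.99 * 0.33 * (0.46*23 + 8.13)
ET = 0.99 * 0.33 * 18.7100

6.1126 mm/day


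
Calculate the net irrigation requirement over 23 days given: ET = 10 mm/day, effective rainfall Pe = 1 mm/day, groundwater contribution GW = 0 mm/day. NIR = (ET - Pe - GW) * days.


Daily deficit = ET - Pe - GW = 10 - 1 - 0 = 9 mm/day
NIR = 9 * 23 = 207 mm

207.0000 mm


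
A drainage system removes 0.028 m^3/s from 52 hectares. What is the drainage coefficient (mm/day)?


DC = Q * 86400 / (A * 10000) * 1000
DC = 0.028 * 86400 / (52 * 10000) * 1000
DC = 2419200.0000 / 520000

4.6523 mm/day


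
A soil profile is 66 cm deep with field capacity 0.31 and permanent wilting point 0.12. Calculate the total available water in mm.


AWC = (FC - PWP) * d * 10
AWC = (0.31 - 0.12) * 66 * 10
AWC = 0.1900 * 66 * 10

125.4000 mm


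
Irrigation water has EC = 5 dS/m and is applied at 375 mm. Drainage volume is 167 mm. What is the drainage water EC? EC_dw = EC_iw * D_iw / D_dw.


EC_dw = EC_iw * D_iw / D_dw
EC_dw = 5 * 375 / 167
EC_dw = 1875 / 167

11.2275 dS/m


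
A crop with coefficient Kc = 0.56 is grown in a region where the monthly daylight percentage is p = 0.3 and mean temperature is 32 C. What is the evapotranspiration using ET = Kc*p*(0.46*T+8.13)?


ET = Kc * p * (0.46*T + 8.13)
ET = 0.56 * 0.3 * (0.46*32 + 8.13)
ET = 0.56 * 0.3 * 22.8500

3.8388 mm/day


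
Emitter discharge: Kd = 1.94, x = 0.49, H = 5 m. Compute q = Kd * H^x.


q = Kd * H^x = 1.94 * 5^0.49 = 1.94 * 2.200368

4.2687 L/h


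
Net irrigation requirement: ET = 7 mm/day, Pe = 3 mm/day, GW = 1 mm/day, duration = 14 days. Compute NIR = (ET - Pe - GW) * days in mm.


Daily deficit = ET - Pe - GW = 7 - 3 - 1 = 3 mm/day
NIR = 3 * 14 = 42 mm

42.0000 mm


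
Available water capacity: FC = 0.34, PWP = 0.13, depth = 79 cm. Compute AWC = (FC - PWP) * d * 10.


AWC = (FC - PWP) * d * 10
AWC = (0.34 - 0.13) * 79 * 10
AWC = 0.2100 * 79 * 10

165.9000 mm


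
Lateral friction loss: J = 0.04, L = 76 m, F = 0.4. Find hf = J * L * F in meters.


hf = J * L * F = 0.04 * 76 * 0.4 = 1.2160 m

1.2160 m


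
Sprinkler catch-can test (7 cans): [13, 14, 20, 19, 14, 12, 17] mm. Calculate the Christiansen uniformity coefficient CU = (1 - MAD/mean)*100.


mean = 15.571429 mm
MAD = 2.653061 mm
CU = (1 - 2.653061/15.571429)*100

82.9620 %


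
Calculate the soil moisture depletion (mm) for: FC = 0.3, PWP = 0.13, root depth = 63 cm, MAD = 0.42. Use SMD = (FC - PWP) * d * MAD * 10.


SMD = (FC - PWP) * d * MAD * 10
SMD = (0.3 - 0.13) * 63 * 0.42 * 10
SMD = 0.1700 * 63 * 0.42 * 10

44.9820 mm


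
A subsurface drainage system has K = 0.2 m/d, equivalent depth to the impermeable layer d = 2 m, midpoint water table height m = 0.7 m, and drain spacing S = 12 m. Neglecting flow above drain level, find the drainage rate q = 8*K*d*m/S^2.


q = 8*K*d*m/S^2
q = 8*0.2*2*0.7/12^2
q = 2.2400 / 144

0.0156 m/d


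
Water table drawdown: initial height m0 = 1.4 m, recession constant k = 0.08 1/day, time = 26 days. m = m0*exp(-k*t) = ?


m = m0 * exp(-k*t)
m = 1.4 * exp(-0.08 * 26)
m = 1.4 * exp(-2.0800)

0.1749 m


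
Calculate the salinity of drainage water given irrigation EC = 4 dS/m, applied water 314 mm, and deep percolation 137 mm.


EC_dw = EC_iw * D_iw / D_dw
EC_dw = 4 * 314 / 137
EC_dw = 1256 / 137

9.1679 dS/m


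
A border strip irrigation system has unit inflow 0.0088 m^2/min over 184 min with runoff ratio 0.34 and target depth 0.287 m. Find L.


L = q*t/((1+r)*Z)
L = 0.0088*184/((1+0.34)*0.287)
L = 1.6192/0.38458

4.2103 m


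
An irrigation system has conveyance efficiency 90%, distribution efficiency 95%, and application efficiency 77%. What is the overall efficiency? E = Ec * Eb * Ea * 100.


Ec = 0.9, Eb = 0.95, Ea = 0.77
E = 0.9 * 0.95 * 0.77 * 100 = 65.8350%

65.8350 %


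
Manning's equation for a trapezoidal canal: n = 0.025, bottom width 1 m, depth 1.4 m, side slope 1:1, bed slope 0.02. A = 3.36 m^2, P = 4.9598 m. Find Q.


R = A/P = 3.36/4.9598 = 0.677447
Q = (1/0.025) * 3.36 * 0.677447^(2/3) * 0.02^0.5

14.6610 m^3/s


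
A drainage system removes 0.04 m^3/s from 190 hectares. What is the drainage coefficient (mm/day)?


DC = Q * 86400 / (A * 10000) * 1000
DC = 0.04 * 86400 / (190 * 10000) * 1000
DC = 3456000.0000 / 1900000

1.8189 mm/day


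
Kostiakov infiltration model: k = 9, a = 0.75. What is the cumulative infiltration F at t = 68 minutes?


F = k * t^a = 9 * 68^0.75
F = 9 * 23.679999

213.1200 mm


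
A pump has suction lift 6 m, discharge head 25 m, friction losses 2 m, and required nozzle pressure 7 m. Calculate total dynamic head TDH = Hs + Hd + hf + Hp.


TDH = Hs + Hd + hf + Hp = 6 + 25 + 2 + 7 = 40

40 m


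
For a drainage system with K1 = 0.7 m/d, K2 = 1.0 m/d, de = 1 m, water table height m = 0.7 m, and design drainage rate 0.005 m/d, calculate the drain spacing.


S^2 = 8*K2*de*m/q + 4*K1*m^2/q
S^2 = 8*1.0*1*0.7/0.005 + 4*0.7*0.7^2/0.005
S = sqrt(1394.4000)

37.3417 m


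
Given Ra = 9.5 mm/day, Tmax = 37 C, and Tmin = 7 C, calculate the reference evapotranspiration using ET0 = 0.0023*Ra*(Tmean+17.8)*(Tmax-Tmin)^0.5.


Tmean = (Tmax + Tmin)/2 = (37 + 7)/2 = 22.0
ET0 = 0.0023 * 9.5 * (22.0 + 17.8) * sqrt(37 - 7)
ET0 = 0.0023 * 9.5 * 39.8 * 5.477226

4.7632 mm/day


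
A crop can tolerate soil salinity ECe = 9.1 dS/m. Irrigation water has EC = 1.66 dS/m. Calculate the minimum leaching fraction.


LR = ECiw / (5*ECe - ECiw)
LR = 1.66 / (5*9.1 - 1.66)
LR = 1.66 / 43.8400

0.0379


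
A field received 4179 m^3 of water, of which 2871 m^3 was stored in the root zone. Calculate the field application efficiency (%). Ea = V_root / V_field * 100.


Ea = V_root / V_field * 100 = 2871 / 4179 * 100 = 68.7006%

68.7006 %


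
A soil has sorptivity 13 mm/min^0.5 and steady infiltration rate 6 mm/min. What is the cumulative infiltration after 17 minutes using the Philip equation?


F = S*sqrt(t) + A*t
F = 13*sqrt(17) + 6*17
F = 13*4.123106 + 102

155.6004 mm


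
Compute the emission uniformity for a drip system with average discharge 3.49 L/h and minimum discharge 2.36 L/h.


EU = (q_min/q_avg)*100 = (2.36/3.49)*100 = 67.6218%

67.6218 %


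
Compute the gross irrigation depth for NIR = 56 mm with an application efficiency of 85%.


Ea = 85% = 0.85
GID = NIR / Ea = 56 / 0.85 = 65.8824 mm

65.8824 mm


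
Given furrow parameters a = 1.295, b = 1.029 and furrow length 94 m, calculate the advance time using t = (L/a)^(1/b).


t = (L/a)^(1/b)
t = (94/1.295)^(1/1.029)
t = 72.586873^(1/1.029)

64.3301 min


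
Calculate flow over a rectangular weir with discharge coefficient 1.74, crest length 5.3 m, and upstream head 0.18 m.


Q = C * L * H^(3/2) = 1.74 * 5.3 * 0.18^1.5 = 1.74 * 5.3 * 0.076368

0.7043 m^3/s


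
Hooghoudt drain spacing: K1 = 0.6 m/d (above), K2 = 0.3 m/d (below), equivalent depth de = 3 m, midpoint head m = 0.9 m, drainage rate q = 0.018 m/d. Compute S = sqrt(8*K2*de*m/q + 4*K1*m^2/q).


S^2 = 8*K2*de*m/q + 4*K1*m^2/q
S^2 = 8*0.3*3*0.9/0.018 + 4*0.6*0.9^2/0.018
S = sqrt(468.0000)

21.6333 m


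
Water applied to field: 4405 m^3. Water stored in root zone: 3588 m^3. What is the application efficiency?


Ea = V_root / V_field * 100 = 3588 / 4405 * 100 = 81.4529%

81.4529 %


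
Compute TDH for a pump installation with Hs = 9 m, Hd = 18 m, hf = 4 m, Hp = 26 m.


TDH = Hs + Hd + hf + Hp = 9 + 18 + 4 + 26 = 57

57 m


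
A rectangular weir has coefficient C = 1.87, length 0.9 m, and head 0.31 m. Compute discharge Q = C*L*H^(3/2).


Q = C * L * H^(3/2) = 1.87 * 0.9 * 0.31^1.5 = 1.87 * 0.9 * 0.172601

0.2905 m^3/s


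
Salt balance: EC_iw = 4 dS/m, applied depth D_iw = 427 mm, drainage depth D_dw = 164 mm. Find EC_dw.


EC_dw = EC_iw * D_iw / D_dw
EC_dw = 4 * 427 / 164
EC_dw = 1708 / 164

10.4146 dS/m


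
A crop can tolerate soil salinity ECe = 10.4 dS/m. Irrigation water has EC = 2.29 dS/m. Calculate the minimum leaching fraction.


LR = ECiw / (5*ECe - ECiw)
LR = 2.29 / (5*10.4 - 2.29)
LR = 2.29 / 49.7100

0.0461


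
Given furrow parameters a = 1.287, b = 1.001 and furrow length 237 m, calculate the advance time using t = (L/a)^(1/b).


t = (L/a)^(1/b)
t = (237/1.287)^(1/1.001)
t = 184.149184^(1/1.001)

183.1922 min


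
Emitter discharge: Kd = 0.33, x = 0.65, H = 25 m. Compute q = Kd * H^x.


q = Kd * H^x = 0.33 * 25^0.65 = 0.33 * 8.103283

2.6741 L/h


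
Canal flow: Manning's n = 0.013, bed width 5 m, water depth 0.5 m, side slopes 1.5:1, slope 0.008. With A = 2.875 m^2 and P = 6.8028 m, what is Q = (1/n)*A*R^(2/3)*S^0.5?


R = A/P = 2.875/6.8028 = 0.422620
Q = (1/0.013) * 2.875 * 0.422620^(2/3) * 0.008^0.5

11.1397 m^3/s


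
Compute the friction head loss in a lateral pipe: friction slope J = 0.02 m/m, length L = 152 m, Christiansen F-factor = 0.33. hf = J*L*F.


hf = J * L * F = 0.02 * 152 * 0.33 = 1.0032 m

1.0032 m


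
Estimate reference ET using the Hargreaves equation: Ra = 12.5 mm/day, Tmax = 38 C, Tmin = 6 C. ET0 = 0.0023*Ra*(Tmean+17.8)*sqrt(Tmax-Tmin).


Tmean = (Tmax + Tmin)/2 = (38 + 6)/2 = 22.0
ET0 = 0.0023 * 12.5 * (22.0 + 17.8) * sqrt(38 - 6)
ET0 = 0.0023 * 12.5 * 39.8 * 5.656854

6.4729 mm/day


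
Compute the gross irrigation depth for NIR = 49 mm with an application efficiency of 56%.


Ea = 56% = 0.56
GID = NIR / Ea = 49 / 0.56 = 87.5000 mm

87.5000 mm


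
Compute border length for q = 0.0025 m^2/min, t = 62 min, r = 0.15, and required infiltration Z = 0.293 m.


L = q*t/((1+r)*Z)
L = 0.0025*62/((1+0.15)*0.293)
L = 0.155/0.33695

0.4600 m


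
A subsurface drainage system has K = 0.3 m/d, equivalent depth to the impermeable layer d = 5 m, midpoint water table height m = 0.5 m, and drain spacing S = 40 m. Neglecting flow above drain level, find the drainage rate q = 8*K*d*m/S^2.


q = 8*K*d*m/S^2
q = 8*0.3*5*0.5/40^2
q = 6.0000 / 1600

0.0037 m/d


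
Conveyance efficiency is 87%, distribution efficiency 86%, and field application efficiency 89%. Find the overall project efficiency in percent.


Ec = 0.87, Eb = 0.86, Ea = 0.89
E = 0.87 * 0.86 * 0.89 * 100 = 66.5898%

66.5898 %


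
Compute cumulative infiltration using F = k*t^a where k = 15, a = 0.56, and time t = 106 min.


F = k * t^a = 15 * 106^0.56
F = 15 * 13.619817

204.2973 mm


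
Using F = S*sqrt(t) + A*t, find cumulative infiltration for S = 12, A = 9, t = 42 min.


F = S*sqrt(t) + A*t
F = 12*sqrt(42) + 9*42
F = 12*6.480741 + 378

455.7689 mm


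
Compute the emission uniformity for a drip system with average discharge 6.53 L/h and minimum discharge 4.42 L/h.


EU = (q_min/q_avg)*100 = (4.42/6.53)*100 = 67.6876%

67.6876 %


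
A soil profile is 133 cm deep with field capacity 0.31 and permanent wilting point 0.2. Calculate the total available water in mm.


AWC = (FC - PWP) * d * 10
AWC = (0.31 - 0.2) * 133 * 10
AWC = 0.1100 * 133 * 10

146.3000 mm


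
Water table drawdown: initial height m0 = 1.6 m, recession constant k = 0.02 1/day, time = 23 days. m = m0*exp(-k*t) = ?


m = m0 * exp(-k*t)
m = 1.6 * exp(-0.02 * 23)
m = 1.6 * exp(-0.4600)

1.0101 m


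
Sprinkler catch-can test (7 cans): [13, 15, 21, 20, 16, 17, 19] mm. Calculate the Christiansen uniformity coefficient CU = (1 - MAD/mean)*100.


mean = 17.285714 mm
MAD = 2.326531 mm
CU = (1 - 2.326531/17.285714)*100

86.5407 %


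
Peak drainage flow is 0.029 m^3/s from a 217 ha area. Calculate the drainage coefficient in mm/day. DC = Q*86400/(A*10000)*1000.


DC = Q * 86400 / (A * 10000) * 1000
DC = 0.029 * 86400 / (217 * 10000) * 1000
DC = 2505600.0000 / 2170000

1.1547 mm/day


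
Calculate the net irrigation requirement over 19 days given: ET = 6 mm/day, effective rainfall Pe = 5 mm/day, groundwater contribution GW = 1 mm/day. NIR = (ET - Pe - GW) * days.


Daily deficit = ET - Pe - GW = 6 - 5 - 1 = 0 mm/day
NIR = 0 * 19 = 0 mm

0 mm


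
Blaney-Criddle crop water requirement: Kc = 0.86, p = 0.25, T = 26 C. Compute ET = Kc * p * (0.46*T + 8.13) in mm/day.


ET = Kc * p * (0.46*T + 8.13)
ET = 0.86 * 0.25 * (0.46*26 + 8.13)
ET = 0.86 * 0.25 * 20.0900

4.3194 mm/day


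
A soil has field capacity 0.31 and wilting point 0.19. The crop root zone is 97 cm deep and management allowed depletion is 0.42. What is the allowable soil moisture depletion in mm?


SMD = (FC - PWP) * d * MAD * 10
SMD = (0.31 - 0.19) * 97 * 0.42 * 10
SMD = 0.1200 * 97 * 0.42 * 10

48.8880 mm


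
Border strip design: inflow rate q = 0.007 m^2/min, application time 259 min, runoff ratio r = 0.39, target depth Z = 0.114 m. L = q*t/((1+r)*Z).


L = q*t/((1+r)*Z)
L = 0.007*259/((1+0.39)*0.114)
L = 1.813/0.15846

11.4414 m


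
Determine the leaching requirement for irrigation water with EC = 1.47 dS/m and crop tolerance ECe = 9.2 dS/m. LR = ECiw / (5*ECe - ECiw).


LR = ECiw / (5*ECe - ECiw)
LR = 1.47 / (5*9.2 - 1.47)
LR = 1.47 / 44.5300

0.0330


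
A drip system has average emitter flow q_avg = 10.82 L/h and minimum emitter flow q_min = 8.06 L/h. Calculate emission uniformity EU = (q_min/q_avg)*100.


EU = (q_min/q_avg)*100 = (8.06/10.82)*100 = 74.4917%

74.4917 %


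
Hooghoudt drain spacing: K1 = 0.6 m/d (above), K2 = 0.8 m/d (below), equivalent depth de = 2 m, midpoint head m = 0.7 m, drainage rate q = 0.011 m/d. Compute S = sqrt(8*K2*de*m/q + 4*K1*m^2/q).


S^2 = 8*K2*de*m/q + 4*K1*m^2/q
S^2 = 8*0.8*2*0.7/0.011 + 4*0.6*0.7^2/0.011
S = sqrt(921.4545)

30.3555 m


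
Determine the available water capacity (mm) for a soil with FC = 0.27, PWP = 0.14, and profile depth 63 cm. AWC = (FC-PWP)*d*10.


AWC = (FC - PWP) * d * 10
AWC = (0.27 - 0.14) * 63 * 10
AWC = 0.1300 * 63 * 10

81.9000 mm


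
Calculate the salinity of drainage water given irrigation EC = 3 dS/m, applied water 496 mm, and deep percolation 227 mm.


EC_dw = EC_iw * D_iw / D_dw
EC_dw = 3 * 496 / 227
EC_dw = 1488 / 227

6.5551 dS/m


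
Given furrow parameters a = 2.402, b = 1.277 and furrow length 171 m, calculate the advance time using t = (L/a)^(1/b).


t = (L/a)^(1/b)
t = (171/2.402)^(1/1.277)
t = 71.190674^(1/1.277)

28.2231 min


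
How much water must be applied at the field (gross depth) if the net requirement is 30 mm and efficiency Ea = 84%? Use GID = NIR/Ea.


Ea = 84% = 0.84
GID = NIR / Ea = 30 / 0.84 = 35.7143 mm

35.7143 mm


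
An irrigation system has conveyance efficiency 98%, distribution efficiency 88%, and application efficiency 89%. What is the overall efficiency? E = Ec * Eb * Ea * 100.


Ec = 0.98, Eb = 0.88, Ea = 0.89
E = 0.98 * 0.88 * 0.89 * 100 = 76.7536%

76.7536 %


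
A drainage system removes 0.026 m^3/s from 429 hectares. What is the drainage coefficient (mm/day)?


DC = Q * 86400 / (A * 10000) * 1000
DC = 0.026 * 86400 / (429 * 10000) * 1000
DC = 2246400.0000 / 4290000

0.5236 mm/day


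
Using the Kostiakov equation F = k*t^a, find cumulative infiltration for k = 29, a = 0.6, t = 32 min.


F = k * t^a = 29 * 32^0.6
F = 29 * 8.000000

232.0000 mm


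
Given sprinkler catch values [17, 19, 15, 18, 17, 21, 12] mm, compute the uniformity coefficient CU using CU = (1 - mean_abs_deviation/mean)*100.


mean = 17.000000 mm
MAD = 2.000000 mm
CU = (1 - 2.000000/17.000000)*100

88.2353 %


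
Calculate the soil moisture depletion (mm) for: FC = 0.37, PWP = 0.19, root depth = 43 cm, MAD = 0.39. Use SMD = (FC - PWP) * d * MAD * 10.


SMD = (FC - PWP) * d * MAD * 10
SMD = (0.37 - 0.19) * 43 * 0.39 * 10
SMD = 0.1800 * 43 * 0.39 * 10

30.1860 mm


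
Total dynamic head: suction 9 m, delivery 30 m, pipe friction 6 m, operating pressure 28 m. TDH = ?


TDH = Hs + Hd + hf + Hp = 9 + 30 + 6 + 28 = 73

73 m


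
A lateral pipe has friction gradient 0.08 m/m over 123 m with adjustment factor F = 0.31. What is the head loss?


hf = J * L * F = 0.08 * 123 * 0.31 = 3.0504 m

3.0504 m


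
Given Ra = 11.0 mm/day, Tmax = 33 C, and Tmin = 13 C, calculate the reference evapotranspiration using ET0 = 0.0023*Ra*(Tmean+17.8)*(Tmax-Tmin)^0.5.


Tmean = (Tmax + Tmin)/2 = (33 + 13)/2 = 23.0
ET0 = 0.0023 * 11.0 * (23.0 + 17.8) * sqrt(33 - 13)
ET0 = 0.0023 * 11.0 * 40.8 * 4.472136

4.6163 mm/day


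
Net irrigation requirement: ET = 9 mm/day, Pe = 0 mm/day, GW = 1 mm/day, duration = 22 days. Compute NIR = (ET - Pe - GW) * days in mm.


Daily deficit = ET - Pe - GW = 9 - 0 - 1 = 8 mm/day
NIR = 8 * 22 = 176 mm

176.0000 mm


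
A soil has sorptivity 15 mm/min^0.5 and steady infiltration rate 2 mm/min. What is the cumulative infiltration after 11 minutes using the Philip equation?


F = S*sqrt(t) + A*t
F = 15*sqrt(11) + 2*11
F = 15*3.316625 + 22

71.7494 mm


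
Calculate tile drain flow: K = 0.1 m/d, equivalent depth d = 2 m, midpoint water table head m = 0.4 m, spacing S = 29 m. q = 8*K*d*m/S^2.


q = 8*K*d*m/S^2
q = 8*0.1*2*0.4/29^2
q = 0.6400 / 841

7.6100e-04 m/d


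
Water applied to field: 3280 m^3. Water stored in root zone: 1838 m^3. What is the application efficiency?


Ea = V_root / V_field * 100 = 1838 / 3280 * 100 = 56.0366%

56.0366 %


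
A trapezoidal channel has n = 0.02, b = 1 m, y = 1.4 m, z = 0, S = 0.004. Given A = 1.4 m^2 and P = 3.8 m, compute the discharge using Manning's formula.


R = A/P = 1.4/3.8 = 0.368421
Q = (1/0.02) * 1.4 * 0.368421^(2/3) * 0.004^0.5

2.2752 m^3/s


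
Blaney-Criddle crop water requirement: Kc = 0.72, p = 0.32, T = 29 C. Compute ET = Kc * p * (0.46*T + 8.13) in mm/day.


ET = Kc * p * (0.46*T + 8.13)
ET = 0.72 * 0.32 * (0.46*29 + 8.13)
ET = 0.72 * 0.32 * 21.4700

4.9467 mm/day


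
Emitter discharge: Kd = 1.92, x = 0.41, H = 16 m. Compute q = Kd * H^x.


q = Kd * H^x = 1.92 * 16^0.41 = 1.92 * 3.116658

5.9840 L/h


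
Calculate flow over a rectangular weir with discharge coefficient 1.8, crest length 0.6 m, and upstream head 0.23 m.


Q = C * L * H^(3/2) = 1.8 * 0.6 * 0.23^1.5 = 1.8 * 0.6 * 0.110304

0.1191 m^3/s


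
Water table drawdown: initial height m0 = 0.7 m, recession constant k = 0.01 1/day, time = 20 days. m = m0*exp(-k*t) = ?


m = m0 * exp(-k*t)
m = 0.7 * exp(-0.01 * 20)
m = 0.7 * exp(-0.2000)

0.5731 m


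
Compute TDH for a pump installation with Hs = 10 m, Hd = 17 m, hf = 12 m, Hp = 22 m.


TDH = Hs + Hd + hf + Hp = 10 + 17 + 12 + 22 = 61

61 m


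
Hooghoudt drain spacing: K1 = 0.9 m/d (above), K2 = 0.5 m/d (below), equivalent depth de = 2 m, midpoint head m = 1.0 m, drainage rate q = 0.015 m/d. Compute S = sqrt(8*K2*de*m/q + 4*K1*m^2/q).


S^2 = 8*K2*de*m/q + 4*K1*m^2/q
S^2 = 8*0.5*2*1.0/0.015 + 4*0.9*1.0^2/0.015
S = sqrt(773.3333)

27.8089 m


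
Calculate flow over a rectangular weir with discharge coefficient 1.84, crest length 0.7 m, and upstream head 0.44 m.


Q = C * L * H^(3/2) = 1.84 * 0.7 * 0.44^1.5 = 1.84 * 0.7 * 0.291863

0.3759 m^3/s


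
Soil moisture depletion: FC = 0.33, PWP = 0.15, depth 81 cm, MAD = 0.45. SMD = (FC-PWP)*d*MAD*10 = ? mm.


SMD = (FC - PWP) * d * MAD * 10
SMD = (0.33 - 0.15) * 81 * 0.45 * 10
SMD = 0.1800 * 81 * 0.45 * 10

65.6100 mm


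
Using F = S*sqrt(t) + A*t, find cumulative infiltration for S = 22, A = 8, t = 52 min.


F = S*sqrt(t) + A*t
F = 22*sqrt(52) + 8*52
F = 22*7.211103 + 416

574.6443 mm


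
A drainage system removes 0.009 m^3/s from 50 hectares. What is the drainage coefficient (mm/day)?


DC = Q * 86400 / (A * 10000) * 1000
DC = 0.009 * 86400 / (50 * 10000) * 1000
DC = 777600.0000 / 500000

1.5552 mm/day


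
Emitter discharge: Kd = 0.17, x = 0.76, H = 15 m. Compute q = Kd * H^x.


q = Kd * H^x = 0.17 * 15^0.76 = 0.17 * 7.831219

1.3313 L/h


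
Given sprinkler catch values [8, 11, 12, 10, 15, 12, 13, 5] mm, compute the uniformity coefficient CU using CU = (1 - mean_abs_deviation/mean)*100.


mean = 10.750000 mm
MAD = 2.312500 mm
CU = (1 - 2.312500/10.750000)*100

78.4884 %


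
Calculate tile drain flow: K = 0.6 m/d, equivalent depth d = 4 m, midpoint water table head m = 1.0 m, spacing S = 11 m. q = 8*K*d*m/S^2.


q = 8*K*d*m/S^2
q = 8*0.6*4*1.0/11^2
q = 19.2000 / 121

0.1587 m/d


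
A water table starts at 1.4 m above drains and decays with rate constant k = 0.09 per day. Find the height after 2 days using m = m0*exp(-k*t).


m = m0 * exp(-k*t)
m = 1.4 * exp(-0.09 * 2)
m = 1.4 * exp(-0.1800)

1.1694 m


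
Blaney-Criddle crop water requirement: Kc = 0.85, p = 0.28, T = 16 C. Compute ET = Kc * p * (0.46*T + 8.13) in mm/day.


ET = Kc * p * (0.46*T + 8.13)
ET = 0.85 * 0.28 * (0.46*16 + 8.13)
ET = 0.85 * 0.28 * 15.4900

3.6866 mm/day


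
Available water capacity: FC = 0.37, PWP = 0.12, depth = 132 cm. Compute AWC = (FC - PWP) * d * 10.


AWC = (FC - PWP) * d * 10
AWC = (0.37 - 0.12) * 132 * 10
AWC = 0.2500 * 132 * 10

330.0000 mm


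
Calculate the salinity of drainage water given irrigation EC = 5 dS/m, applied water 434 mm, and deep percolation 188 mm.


EC_dw = EC_iw * D_iw / D_dw
EC_dw = 5 * 434 / 188
EC_dw = 2170 / 188

11.5426 dS/m


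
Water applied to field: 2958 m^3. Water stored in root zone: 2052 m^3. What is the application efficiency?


Ea = V_root / V_field * 100 = 2052 / 2958 * 100 = 69.3712%

69.3712 %


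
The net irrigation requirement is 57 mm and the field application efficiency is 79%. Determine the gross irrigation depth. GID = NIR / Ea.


Ea = 79% = 0.79
GID = NIR / Ea = 57 / 0.79 = 72.1519 mm

72.1519 mm


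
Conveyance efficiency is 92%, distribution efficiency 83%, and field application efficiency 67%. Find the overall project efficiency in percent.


Ec = 0.92, Eb = 0.83, Ea = 0.67
E = 0.92 * 0.83 * 0.67 * 100 = 51.1612%

51.1612 %


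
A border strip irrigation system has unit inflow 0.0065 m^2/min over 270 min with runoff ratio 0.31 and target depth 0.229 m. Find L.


L = q*t/((1+r)*Z)
L = 0.0065*270/((1+0.31)*0.229)
L = 1.755/0.29999

5.8502 m


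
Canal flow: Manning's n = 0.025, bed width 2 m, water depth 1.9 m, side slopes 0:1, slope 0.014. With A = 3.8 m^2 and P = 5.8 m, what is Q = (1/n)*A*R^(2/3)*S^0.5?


R = A/P = 3.8/5.8 = 0.655172
Q = (1/0.025) * 3.8 * 0.655172^(2/3) * 0.014^0.5

13.5668 m^3/s


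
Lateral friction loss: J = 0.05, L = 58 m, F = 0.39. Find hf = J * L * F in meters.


hf = J * L * F = 0.05 * 58 * 0.39 = 1.1310 m

1.1310 m


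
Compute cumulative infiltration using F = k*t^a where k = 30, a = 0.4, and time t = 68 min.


F = k * t^a = 30 * 68^0.4
F = 30 * 5.407588

162.2276 mm


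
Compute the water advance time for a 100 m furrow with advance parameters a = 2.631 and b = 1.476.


t = (L/a)^(1/b)
t = (100/2.631)^(1/1.476)
t = 38.008362^(1/1.476)

11.7592 min


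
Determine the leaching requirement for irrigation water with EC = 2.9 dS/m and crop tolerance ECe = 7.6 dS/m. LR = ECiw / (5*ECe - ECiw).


LR = ECiw / (5*ECe - ECiw)
LR = 2.9 / (5*7.6 - 2.9)
LR = 2.9 / 35.1000

0.0826


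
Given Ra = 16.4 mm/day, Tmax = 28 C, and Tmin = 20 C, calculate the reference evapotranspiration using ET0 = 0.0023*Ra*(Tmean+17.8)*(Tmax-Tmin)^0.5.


Tmean = (Tmax + Tmin)/2 = (28 + 20)/2 = 24.0
ET0 = 0.0023 * 16.4 * (24.0 + 17.8) * sqrt(28 - 20)
ET0 = 0.0023 * 16.4 * 41.8 * 2.828427

4.4596 mm/day


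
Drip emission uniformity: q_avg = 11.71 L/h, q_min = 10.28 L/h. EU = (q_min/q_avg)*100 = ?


EU = (q_min/q_avg)*100 = (10.28/11.71)*100 = 87.7882%

87.7882 %


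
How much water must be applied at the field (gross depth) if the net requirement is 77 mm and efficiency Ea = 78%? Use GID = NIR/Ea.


Ea = 78% = 0.78
GID = NIR / Ea = 77 / 0.78 = 98.7179 mm

98.7179 mm


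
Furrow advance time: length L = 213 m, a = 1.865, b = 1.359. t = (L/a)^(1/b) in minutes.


t = (L/a)^(1/b)
t = (213/1.865)^(1/1.359)
t = 114.209115^(1/1.359)

32.6685 min


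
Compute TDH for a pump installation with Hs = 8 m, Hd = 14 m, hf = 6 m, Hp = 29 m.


TDH = Hs + Hd + hf + Hp = 8 + 14 + 6 + 29 = 57

57 m


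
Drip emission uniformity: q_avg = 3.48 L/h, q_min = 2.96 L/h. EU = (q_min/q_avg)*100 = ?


EU = (q_min/q_avg)*100 = (2.96/3.48)*100 = 85.0575%

85.0575 %


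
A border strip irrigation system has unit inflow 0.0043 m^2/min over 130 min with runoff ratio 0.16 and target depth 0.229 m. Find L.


L = q*t/((1+r)*Z)
L = 0.0043*130/((1+0.16)*0.229)
L = 0.559/0.26564

2.1044 m


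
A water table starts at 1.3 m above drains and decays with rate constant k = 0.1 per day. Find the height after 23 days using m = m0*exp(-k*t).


m = m0 * exp(-k*t)
m = 1.3 * exp(-0.1 * 23)
m = 1.3 * exp(-2.3000)

0.1303 m


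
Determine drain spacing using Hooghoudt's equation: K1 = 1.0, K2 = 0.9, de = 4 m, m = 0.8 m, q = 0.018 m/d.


S^2 = 8*K2*de*m/q + 4*K1*m^2/q
S^2 = 8*0.9*4*0.8/0.018 + 4*1.0*0.8^2/0.018
S = sqrt(1422.2222)

37.7124 m


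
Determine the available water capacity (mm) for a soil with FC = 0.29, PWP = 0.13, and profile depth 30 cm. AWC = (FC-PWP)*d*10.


AWC = (FC - PWP) * d * 10
AWC = (0.29 - 0.13) * 30 * 10
AWC = 0.1600 * 30 * 10

48.0000 mm


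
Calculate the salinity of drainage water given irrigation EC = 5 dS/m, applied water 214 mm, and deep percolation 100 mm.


EC_dw = EC_iw * D_iw / D_dw
EC_dw = 5 * 214 / 100
EC_dw = 1070 / 100

10.7000 dS/m


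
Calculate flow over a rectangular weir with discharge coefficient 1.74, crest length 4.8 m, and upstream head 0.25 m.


Q = C * L * H^(3/2) = 1.74 * 4.8 * 0.25^1.5 = 1.74 * 4.8 * 0.125000

1.0440 m^3/s


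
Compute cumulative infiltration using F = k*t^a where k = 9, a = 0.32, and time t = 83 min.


F = k * t^a = 9 * 83^0.32
F = 9 * 4.112491

37.0124 mm


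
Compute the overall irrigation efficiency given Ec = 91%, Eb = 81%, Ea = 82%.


Ec = 0.91, Eb = 0.81, Ea = 0.82
E = 0.91 * 0.81 * 0.82 * 100 = 60.4422%

60.4422 %


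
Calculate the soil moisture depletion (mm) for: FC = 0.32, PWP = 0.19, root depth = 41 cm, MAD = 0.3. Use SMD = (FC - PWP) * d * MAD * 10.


SMD = (FC - PWP) * d * MAD * 10
SMD = (0.32 - 0.19) * 41 * 0.3 * 10
SMD = 0.1300 * 41 * 0.3 * 10

15.9900 mm


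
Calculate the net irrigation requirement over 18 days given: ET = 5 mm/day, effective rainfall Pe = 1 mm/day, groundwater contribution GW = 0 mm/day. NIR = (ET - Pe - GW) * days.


Daily deficit = ET - Pe - GW = 5 - 1 - 0 = 4 mm/day
NIR = 4 * 18 = 72 mm

72.0000 mm


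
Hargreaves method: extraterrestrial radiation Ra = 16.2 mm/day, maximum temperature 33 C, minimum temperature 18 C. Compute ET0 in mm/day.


Tmean = (Tmax + Tmin)/2 = (33 + 18)/2 = 25.5
ET0 = 0.0023 * 16.2 * (25.5 + 17.8) * sqrt(33 - 18)
ET0 = 0.0023 * 16.2 * 43.3 * 3.872983

6.2485 mm/day


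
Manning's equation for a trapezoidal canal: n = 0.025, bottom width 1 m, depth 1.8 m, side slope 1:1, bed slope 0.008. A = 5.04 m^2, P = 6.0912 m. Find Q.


R = A/P = 5.04/6.0912 = 0.827423
Q = (1/0.025) * 5.04 * 0.827423^(2/3) * 0.008^0.5

15.8923 m^3/s


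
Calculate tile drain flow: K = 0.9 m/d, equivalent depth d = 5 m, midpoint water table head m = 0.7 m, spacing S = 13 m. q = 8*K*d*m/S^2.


q = 8*K*d*m/S^2
q = 8*0.9*5*0.7/13^2
q = 25.2000 / 169

0.1491 m/d


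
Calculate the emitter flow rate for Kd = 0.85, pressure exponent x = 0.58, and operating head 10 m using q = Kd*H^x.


q = Kd * H^x = 0.85 * 10^0.58 = 0.85 * 3.801894

3.2316 L/h


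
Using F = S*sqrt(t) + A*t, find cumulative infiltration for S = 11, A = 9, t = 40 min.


F = S*sqrt(t) + A*t
F = 11*sqrt(40) + 9*40
F = 11*6.324555 + 360

429.5701 mm


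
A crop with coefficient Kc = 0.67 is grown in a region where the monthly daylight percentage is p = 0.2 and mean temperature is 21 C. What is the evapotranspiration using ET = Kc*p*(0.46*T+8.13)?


ET = Kc * p * (0.46*T + 8.13)
ET = 0.67 * 0.2 * (0.46*21 + 8.13)
ET = 0.67 * 0.2 * 17.7900

2.3839 mm/day


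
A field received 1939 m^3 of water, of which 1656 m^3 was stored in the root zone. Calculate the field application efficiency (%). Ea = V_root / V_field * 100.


Ea = V_root / V_field * 100 = 1656 / 1939 * 100 = 85.4048%

85.4048 %


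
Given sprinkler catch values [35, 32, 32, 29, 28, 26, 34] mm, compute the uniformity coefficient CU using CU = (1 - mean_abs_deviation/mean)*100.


mean = 30.857143 mm
MAD = 2.734694 mm
CU = (1 - 2.734694/30.857143)*100

91.1376 %


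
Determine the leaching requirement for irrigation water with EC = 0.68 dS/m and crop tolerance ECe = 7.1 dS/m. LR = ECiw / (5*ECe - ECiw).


LR = ECiw / (5*ECe - ECiw)
LR = 0.68 / (5*7.1 - 0.68)
LR = 0.68 / 34.8200

0.0195


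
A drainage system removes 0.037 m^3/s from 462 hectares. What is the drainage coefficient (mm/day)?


DC = Q * 86400 / (A * 10000) * 1000
DC = 0.037 * 86400 / (462 * 10000) * 1000
DC = 3196800.0000 / 4620000

0.6919 mm/day


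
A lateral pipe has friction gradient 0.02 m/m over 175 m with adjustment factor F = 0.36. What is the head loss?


hf = J * L * F = 0.02 * 175 * 0.36 = 1.2600 m

1.2600 m


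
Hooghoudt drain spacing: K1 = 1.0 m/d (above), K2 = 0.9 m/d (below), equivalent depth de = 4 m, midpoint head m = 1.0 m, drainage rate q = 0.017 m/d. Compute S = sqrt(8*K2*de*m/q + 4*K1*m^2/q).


S^2 = 8*K2*de*m/q + 4*K1*m^2/q
S^2 = 8*0.9*4*1.0/0.017 + 4*1.0*1.0^2/0.017
S = sqrt(1929.4118)

43.9251 m


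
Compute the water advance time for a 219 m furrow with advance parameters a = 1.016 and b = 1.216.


t = (L/a)^(1/b)
t = (219/1.016)^(1/1.216)
t = 215.551181^(1/1.216)

82.9924 min


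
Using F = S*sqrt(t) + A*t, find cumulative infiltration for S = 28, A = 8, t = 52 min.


F = S*sqrt(t) + A*t
F = 28*sqrt(52) + 8*52
F = 28*7.211103 + 416

617.9109 mm


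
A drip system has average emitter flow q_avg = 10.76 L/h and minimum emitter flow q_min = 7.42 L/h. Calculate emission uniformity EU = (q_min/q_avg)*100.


EU = (q_min/q_avg)*100 = (7.42/10.76)*100 = 68.9591%

68.9591 %


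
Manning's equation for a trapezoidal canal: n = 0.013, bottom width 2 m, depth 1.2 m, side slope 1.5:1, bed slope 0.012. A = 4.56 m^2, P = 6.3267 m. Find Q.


R = A/P = 4.56/6.3267 = 0.720755
Q = (1/0.013) * 4.56 * 0.720755^(2/3) * 0.012^0.5

30.8890 m^3/s


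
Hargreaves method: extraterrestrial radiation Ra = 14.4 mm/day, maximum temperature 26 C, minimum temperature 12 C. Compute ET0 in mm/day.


Tmean = (Tmax + Tmin)/2 = (26 + 12)/2 = 19.0
ET0 = 0.0023 * 14.4 * (19.0 + 17.8) * sqrt(26 - 12)
ET0 = 0.0023 * 14.4 * 36.8 * 3.741657

4.5604 mm/day


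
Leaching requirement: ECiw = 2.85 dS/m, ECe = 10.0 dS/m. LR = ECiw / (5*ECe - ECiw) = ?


LR = ECiw / (5*ECe - ECiw)
LR = 2.85 / (5*10.0 - 2.85)
LR = 2.85 / 47.1500

0.0604


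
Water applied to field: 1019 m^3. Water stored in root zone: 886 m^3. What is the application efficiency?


Ea = V_root / V_field * 100 = 886 / 1019 * 100 = 86.9480%

86.9480 %


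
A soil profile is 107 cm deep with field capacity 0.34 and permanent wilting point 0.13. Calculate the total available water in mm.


AWC = (FC - PWP) * d * 10
AWC = (0.34 - 0.13) * 107 * 10
AWC = 0.2100 * 107 * 10

224.7000 mm


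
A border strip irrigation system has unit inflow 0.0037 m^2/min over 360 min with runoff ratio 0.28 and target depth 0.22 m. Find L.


L = q*t/((1+r)*Z)
L = 0.0037*360/((1+0.28)*0.22)
L = 1.332/0.2816

4.7301 m


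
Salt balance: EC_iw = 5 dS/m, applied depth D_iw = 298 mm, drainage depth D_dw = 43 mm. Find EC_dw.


EC_dw = EC_iw * D_iw / D_dw
EC_dw = 5 * 298 / 43
EC_dw = 1490 / 43

34.6512 dS/m


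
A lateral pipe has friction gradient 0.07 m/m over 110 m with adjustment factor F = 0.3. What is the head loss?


hf = J * L * F = 0.07 * 110 * 0.3 = 2.3100 m

2.3100 m
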